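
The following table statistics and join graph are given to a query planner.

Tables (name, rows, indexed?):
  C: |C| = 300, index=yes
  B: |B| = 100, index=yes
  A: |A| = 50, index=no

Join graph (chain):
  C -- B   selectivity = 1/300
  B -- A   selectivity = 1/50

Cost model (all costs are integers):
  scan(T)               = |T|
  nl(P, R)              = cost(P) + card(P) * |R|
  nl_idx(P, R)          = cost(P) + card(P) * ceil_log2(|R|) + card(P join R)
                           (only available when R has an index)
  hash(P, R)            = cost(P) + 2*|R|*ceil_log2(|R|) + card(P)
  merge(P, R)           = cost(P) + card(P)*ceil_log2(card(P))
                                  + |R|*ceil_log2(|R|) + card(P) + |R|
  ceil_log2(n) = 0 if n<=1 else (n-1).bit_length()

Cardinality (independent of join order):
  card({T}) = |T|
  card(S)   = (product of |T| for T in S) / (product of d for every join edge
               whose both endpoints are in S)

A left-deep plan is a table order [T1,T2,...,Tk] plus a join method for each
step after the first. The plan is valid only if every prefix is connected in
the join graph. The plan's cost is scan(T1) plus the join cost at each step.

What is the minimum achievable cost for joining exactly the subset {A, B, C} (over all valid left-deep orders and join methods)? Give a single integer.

Selinger DP over subsets of {A,B,C}:
  {C}: scan cost=300, card=300
  {B}: scan cost=100, card=100
  {A}: scan cost=50, card=50
  {BC}: card=100; try (C,nl_idx)→1100, (B,hash)→2000, (B,nl_idx)→2500, (C,merge)→3900, (B,merge)→4100, (C,hash)→5600 …(+2); best=1100 via (C,nl_idx)
  {AB}: card=100; try (B,nl_idx)→500, (A,hash)→800, (B,merge)→1200, (A,merge)→1250, (B,hash)→1500, (B,nl)→5050 …(+1); best=500 via (B,nl_idx)
  {ABC}: card=100; try (C,nl_idx)→1500, (A,hash)→1800, (A,merge)→2250, (C,merge)→4300, (C,hash)→6000, (A,nl)→6100 …(+1); best=1500 via (C,nl_idx)

1500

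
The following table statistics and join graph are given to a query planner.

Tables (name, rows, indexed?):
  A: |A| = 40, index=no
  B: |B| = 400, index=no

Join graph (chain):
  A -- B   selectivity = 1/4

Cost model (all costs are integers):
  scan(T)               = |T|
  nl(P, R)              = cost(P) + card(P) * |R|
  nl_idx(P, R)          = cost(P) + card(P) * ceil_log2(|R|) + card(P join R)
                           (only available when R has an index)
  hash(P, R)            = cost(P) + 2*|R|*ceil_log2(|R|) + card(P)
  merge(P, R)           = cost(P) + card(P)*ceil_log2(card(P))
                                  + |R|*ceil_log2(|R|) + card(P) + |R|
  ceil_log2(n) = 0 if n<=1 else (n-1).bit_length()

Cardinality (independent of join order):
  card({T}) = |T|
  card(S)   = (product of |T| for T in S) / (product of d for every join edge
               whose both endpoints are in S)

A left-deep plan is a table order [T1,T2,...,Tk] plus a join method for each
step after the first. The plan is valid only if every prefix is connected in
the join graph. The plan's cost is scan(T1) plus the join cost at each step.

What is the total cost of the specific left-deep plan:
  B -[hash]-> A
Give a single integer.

step 1: scan B: cost=400, card=400
step 2: join A via hash
    card(P join A) = 400*40/(4) = 4000
    cost = 400 + 2*40*6 + 400 = 1280

1280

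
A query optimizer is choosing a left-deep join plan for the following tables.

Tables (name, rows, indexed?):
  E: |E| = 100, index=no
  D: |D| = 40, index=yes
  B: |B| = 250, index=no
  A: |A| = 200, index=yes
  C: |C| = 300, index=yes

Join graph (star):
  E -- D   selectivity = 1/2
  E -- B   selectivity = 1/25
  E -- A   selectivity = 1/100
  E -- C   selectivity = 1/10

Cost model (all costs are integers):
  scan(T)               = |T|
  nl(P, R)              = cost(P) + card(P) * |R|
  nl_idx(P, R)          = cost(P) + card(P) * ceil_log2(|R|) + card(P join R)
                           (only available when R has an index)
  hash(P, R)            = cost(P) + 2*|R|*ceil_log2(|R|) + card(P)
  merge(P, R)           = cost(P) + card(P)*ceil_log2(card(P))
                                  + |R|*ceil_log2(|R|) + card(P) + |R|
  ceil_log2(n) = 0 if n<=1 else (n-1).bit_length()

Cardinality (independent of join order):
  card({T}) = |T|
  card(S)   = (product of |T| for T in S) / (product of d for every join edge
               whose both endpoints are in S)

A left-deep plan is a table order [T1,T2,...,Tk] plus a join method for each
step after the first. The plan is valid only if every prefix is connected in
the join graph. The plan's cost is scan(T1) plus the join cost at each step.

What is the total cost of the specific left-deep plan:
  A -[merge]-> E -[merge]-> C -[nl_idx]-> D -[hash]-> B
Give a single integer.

step 1: scan A: cost=200, card=200
step 2: join E via merge
    card(P join E) = 200*100/(100) = 200
    cost = 200 + 200*8 + 100*7 + 200 + 100 = 2800
step 3: join C via merge
    card(P join C) = 200*300/(10) = 6000
    cost = 2800 + 200*8 + 300*9 + 200 + 300 = 7600
step 4: join D via nl_idx
    card(P join D) = 6000*40/(2) = 120000
    cost = 7600 + 6000*6 + 120000 = 163600
step 5: join B via hash
    card(P join B) = 120000*250/(25) = 1200000
    cost = 163600 + 2*250*8 + 120000 = 287600

287600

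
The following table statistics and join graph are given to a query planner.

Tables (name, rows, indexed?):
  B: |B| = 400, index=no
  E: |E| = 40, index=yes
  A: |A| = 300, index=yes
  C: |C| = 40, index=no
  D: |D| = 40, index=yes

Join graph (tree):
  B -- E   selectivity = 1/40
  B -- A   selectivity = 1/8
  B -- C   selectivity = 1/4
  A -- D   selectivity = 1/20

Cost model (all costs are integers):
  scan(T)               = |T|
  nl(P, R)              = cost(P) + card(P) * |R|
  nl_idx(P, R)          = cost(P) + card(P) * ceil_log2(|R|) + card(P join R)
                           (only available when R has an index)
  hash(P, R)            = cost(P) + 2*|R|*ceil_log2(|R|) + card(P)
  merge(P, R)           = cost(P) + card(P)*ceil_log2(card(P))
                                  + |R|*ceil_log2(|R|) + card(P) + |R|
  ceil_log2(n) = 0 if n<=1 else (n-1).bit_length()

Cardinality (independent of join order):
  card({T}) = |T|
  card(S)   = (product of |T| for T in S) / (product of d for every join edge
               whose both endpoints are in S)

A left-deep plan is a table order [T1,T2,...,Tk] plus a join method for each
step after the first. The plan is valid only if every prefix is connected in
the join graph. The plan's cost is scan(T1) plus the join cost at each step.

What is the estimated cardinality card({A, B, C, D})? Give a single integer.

Tables in S: A(300), B(400), C(40), D(40)
Edges inside S: B-A(d=8), B-C(d=4), A-D(d=20)
numerator = 300 * 400 * 40 * 40 = 192000000
denominator = 8 * 4 * 20 = 640
card(S) = 192000000 / 640 = 300000

300000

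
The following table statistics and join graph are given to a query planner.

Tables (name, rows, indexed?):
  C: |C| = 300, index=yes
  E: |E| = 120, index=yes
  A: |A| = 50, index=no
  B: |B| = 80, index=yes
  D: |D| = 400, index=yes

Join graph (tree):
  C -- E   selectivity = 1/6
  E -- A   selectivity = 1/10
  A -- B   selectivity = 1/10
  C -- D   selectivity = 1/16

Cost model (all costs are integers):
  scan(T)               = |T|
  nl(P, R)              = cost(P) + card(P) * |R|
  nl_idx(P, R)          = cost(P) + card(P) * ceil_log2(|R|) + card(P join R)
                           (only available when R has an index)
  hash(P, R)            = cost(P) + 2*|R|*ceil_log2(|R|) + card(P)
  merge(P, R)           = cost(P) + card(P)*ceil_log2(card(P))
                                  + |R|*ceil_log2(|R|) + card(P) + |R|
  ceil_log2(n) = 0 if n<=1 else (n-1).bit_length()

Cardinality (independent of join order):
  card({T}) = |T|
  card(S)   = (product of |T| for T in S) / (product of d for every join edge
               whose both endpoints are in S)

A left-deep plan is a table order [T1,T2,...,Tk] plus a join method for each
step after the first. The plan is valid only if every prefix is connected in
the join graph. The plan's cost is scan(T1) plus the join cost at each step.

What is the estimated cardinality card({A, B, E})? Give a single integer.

4800

Tables in S: A(50), B(80), E(120)
Edges inside S: E-A(d=10), A-B(d=10)
numerator = 50 * 80 * 120 = 480000
denominator = 10 * 10 = 100
card(S) = 480000 / 100 = 4800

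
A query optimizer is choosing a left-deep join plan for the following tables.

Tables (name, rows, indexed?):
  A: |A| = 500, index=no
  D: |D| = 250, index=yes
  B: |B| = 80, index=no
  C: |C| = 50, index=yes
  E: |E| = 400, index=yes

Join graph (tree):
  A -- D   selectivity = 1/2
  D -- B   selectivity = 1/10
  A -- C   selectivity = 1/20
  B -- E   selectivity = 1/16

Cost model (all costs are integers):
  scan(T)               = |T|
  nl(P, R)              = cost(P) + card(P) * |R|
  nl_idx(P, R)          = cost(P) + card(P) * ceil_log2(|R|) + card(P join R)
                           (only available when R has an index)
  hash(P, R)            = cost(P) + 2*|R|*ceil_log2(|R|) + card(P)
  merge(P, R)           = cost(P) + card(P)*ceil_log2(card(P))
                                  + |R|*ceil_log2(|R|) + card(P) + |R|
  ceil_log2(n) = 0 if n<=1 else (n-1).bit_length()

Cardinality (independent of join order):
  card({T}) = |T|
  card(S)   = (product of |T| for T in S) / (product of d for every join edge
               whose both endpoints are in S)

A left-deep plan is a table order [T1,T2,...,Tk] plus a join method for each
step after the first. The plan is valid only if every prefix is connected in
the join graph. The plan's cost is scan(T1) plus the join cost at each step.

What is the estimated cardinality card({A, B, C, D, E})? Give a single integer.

Tables in S: A(500), B(80), C(50), D(250), E(400)
Edges inside S: A-D(d=2), D-B(d=10), A-C(d=20), B-E(d=16)
numerator = 500 * 80 * 50 * 250 * 400 = 200000000000
denominator = 2 * 10 * 20 * 16 = 6400
card(S) = 200000000000 / 6400 = 31250000

31250000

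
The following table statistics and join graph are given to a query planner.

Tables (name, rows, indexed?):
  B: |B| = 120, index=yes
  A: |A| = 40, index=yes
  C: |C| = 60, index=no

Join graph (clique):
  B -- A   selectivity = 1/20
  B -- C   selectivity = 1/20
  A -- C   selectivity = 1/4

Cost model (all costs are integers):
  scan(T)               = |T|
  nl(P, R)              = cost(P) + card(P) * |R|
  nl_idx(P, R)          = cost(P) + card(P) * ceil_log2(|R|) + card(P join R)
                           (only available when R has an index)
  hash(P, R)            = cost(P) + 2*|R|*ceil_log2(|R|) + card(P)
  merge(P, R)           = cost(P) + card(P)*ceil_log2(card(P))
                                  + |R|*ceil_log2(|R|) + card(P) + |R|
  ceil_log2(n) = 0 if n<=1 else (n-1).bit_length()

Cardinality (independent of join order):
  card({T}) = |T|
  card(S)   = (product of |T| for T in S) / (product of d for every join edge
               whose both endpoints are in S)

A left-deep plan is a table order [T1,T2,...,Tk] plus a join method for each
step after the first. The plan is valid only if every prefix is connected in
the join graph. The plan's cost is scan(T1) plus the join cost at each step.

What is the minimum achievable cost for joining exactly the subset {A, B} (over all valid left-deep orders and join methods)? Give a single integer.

Selinger DP over subsets of {A,B}:
  {B}: scan cost=120, card=120
  {A}: scan cost=40, card=40
  {AB}: card=240; try (B,nl_idx)→560, (A,hash)→720, (A,nl_idx)→1080, (B,merge)→1280, (A,merge)→1360, (B,hash)→1760 …(+2); best=560 via (B,nl_idx)

560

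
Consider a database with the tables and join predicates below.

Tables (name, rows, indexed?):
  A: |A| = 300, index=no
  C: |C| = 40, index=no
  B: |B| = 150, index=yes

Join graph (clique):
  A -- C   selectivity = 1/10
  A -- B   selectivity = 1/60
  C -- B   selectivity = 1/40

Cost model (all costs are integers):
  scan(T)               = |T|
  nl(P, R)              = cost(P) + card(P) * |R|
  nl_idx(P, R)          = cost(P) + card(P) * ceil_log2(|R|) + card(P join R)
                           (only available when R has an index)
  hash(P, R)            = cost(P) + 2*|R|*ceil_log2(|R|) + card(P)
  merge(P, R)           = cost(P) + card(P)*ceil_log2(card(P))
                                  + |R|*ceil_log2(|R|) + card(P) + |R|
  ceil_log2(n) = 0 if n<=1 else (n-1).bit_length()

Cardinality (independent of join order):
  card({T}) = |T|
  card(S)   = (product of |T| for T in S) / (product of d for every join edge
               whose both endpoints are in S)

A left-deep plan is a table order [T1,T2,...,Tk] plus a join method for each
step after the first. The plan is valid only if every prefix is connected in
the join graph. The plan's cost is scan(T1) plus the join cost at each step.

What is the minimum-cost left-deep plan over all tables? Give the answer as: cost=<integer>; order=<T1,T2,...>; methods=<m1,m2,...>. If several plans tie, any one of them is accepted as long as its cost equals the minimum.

Selinger DP (subsets sized 1..n):
  {A}: scan cost=300, card=300
  {C}: scan cost=40, card=40
  {B}: scan cost=150, card=150
  {AC}: card=1200; try (C,hash)→1080, (A,merge)→3320, (C,merge)→3580, (A,hash)→5480, (A,nl)→12040, (C,nl)→12300; best=1080 via (C,hash)
  {AB}: card=750; try (B,hash)→3000, (B,nl_idx)→3450, (A,merge)→4500, (B,merge)→4650, (A,hash)→5700, (A,nl)→45150 …(+1); best=3000 via (B,hash)
  {BC}: card=150; try (B,nl_idx)→510, (C,hash)→780, (B,merge)→1670, (C,merge)→1780, (B,hash)→2480, (B,nl)→6040 …(+1); best=510 via (B,nl_idx)
  {ABC}: card=75; try (C,hash)→4230, (B,hash)→4680, (A,merge)→4860, (A,hash)→6060, (B,nl_idx)→10755, (C,merge)→11530 …(+4); best=4230 via (C,hash)

cost=4230; order=A,B,C; methods=hash,hash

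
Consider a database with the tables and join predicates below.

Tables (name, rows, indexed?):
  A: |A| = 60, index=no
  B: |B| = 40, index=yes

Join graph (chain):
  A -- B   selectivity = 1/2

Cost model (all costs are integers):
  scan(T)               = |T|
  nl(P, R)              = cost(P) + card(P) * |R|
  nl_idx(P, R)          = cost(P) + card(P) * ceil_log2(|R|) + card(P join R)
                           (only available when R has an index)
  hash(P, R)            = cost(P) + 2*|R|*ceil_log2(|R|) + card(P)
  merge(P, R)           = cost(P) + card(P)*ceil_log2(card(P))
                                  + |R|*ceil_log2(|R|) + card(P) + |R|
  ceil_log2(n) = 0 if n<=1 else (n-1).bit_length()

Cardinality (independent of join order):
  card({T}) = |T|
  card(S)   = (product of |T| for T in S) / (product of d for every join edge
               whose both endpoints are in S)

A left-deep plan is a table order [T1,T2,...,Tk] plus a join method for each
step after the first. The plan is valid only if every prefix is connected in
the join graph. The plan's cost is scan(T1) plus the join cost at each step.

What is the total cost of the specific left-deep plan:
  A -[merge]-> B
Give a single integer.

760

step 1: scan A: cost=60, card=60
step 2: join B via merge
    card(P join B) = 60*40/(2) = 1200
    cost = 60 + 60*6 + 40*6 + 60 + 40 = 760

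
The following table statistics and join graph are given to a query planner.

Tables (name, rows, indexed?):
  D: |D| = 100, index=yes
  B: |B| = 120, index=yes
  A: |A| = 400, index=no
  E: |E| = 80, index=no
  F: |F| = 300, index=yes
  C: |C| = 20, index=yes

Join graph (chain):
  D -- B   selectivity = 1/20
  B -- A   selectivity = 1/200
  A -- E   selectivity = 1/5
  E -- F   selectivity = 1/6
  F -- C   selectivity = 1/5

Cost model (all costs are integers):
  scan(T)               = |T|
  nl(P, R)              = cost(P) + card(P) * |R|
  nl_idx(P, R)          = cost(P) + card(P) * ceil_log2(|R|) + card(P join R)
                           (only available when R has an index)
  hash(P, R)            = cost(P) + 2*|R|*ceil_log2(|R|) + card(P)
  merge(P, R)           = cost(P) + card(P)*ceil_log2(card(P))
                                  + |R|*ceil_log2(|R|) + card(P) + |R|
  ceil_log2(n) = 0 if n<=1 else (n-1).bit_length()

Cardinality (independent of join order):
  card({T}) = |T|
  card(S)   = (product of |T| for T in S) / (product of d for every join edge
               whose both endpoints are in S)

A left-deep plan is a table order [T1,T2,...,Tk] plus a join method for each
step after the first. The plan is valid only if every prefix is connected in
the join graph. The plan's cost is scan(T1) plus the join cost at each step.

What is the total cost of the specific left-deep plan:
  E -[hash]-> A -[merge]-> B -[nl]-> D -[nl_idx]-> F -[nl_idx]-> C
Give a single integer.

10254720

step 1: scan E: cost=80, card=80
step 2: join A via hash
    card(P join A) = 80*400/(5) = 6400
    cost = 80 + 2*400*9 + 80 = 7360
step 3: join B via merge
    card(P join B) = 6400*120/(200) = 3840
    cost = 7360 + 6400*13 + 120*7 + 6400 + 120 = 97920
step 4: join D via nl
    card(P join D) = 3840*100/(20) = 19200
    cost = 97920 + 3840*100 = 481920
step 5: join F via nl_idx
    card(P join F) = 19200*300/(6) = 960000
    cost = 481920 + 19200*9 + 960000 = 1614720
step 6: join C via nl_idx
    card(P join C) = 960000*20/(5) = 3840000
    cost = 1614720 + 960000*5 + 3840000 = 10254720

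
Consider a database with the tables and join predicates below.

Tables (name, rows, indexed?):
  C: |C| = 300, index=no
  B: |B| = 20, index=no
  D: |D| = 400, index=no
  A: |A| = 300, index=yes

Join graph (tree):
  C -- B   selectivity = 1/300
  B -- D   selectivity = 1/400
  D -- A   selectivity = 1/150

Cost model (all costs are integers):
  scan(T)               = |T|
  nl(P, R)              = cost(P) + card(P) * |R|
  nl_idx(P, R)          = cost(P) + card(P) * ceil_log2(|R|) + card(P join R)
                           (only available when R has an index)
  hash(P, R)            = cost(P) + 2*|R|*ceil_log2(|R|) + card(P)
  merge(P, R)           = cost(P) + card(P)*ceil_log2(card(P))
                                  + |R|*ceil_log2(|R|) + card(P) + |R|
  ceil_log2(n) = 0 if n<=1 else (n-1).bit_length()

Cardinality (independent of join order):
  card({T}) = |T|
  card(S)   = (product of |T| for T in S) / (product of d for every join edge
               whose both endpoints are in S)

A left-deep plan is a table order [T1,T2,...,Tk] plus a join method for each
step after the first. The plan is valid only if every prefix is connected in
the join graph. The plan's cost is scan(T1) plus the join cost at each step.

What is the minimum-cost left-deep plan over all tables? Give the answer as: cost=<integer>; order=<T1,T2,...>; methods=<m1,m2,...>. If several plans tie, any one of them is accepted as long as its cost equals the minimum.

cost=4340; order=D,B,C,A; methods=hash,merge,nl_idx

Selinger DP (subsets sized 1..n):
  {C}: scan cost=300, card=300
  {B}: scan cost=20, card=20
  {D}: scan cost=400, card=400
  {A}: scan cost=300, card=300
  {BC}: card=20; try (B,hash)→800, (C,merge)→3140, (B,merge)→3420, (C,hash)→5440, (C,nl)→6020, (B,nl)→6300; best=800 via (B,hash)
  {BD}: card=20; try (B,hash)→1000, (D,merge)→4140, (B,merge)→4520, (D,hash)→7240, (D,nl)→8020, (B,nl)→8400; best=1000 via (B,hash)
  {AD}: card=800; try (A,nl_idx)→4800, (A,hash)→6200, (D,merge)→7300, (A,merge)→7400, (D,hash)→7800, (D,nl)→120300 …(+1); best=4800 via (A,nl_idx)
  {BCD}: card=20; try (C,merge)→4120, (D,merge)→4920, (C,hash)→6420, (C,nl)→7000, (D,hash)→8020, (D,nl)→8800; best=4120 via (C,merge)
  {ABD}: card=40; try (A,nl_idx)→1220, (A,merge)→4120, (B,hash)→5800, (A,hash)→6420, (A,nl)→7000, (B,merge)→13720 …(+1); best=1220 via (A,nl_idx)
  {ABCD}: card=40; try (A,nl_idx)→4340, (C,merge)→4500, (C,hash)→6660, (A,merge)→7240, (A,hash)→9540, (A,nl)→10120 …(+1); best=4340 via (A,nl_idx)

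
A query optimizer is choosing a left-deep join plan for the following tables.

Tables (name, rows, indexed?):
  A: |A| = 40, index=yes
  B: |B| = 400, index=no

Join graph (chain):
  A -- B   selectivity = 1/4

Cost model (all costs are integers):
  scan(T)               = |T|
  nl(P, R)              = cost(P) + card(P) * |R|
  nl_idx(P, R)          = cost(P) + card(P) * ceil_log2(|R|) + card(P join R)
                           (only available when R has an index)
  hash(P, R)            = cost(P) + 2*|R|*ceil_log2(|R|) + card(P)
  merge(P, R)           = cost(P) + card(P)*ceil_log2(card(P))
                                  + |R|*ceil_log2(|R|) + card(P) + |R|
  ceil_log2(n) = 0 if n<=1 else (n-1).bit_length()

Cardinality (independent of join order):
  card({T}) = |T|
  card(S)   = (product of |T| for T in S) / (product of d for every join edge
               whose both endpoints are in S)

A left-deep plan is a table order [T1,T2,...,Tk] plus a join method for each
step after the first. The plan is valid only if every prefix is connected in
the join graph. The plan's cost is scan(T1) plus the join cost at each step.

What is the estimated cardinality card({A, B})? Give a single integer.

Tables in S: A(40), B(400)
Edges inside S: A-B(d=4)
numerator = 40 * 400 = 16000
denominator = 4 = 4
card(S) = 16000 / 4 = 4000

4000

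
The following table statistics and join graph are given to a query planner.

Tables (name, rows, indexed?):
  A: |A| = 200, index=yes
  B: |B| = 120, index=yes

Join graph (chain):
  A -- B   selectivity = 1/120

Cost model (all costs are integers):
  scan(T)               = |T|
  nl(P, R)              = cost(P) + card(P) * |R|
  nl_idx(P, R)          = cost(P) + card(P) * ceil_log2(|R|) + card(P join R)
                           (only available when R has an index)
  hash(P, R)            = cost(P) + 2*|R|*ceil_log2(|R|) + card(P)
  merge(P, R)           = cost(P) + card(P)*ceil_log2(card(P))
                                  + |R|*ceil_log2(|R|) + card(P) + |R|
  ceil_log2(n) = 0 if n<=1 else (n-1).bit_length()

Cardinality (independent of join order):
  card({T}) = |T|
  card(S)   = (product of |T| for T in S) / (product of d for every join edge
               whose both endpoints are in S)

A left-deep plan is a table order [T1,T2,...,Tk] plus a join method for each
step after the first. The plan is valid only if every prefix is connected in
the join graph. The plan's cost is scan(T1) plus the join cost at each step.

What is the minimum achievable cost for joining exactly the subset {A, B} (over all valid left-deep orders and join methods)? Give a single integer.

1280

Selinger DP over subsets of {A,B}:
  {A}: scan cost=200, card=200
  {B}: scan cost=120, card=120
  {AB}: card=200; try (A,nl_idx)→1280, (B,nl_idx)→1800, (B,hash)→2080, (A,merge)→2880, (B,merge)→2960, (A,hash)→3440 …(+2); best=1280 via (A,nl_idx)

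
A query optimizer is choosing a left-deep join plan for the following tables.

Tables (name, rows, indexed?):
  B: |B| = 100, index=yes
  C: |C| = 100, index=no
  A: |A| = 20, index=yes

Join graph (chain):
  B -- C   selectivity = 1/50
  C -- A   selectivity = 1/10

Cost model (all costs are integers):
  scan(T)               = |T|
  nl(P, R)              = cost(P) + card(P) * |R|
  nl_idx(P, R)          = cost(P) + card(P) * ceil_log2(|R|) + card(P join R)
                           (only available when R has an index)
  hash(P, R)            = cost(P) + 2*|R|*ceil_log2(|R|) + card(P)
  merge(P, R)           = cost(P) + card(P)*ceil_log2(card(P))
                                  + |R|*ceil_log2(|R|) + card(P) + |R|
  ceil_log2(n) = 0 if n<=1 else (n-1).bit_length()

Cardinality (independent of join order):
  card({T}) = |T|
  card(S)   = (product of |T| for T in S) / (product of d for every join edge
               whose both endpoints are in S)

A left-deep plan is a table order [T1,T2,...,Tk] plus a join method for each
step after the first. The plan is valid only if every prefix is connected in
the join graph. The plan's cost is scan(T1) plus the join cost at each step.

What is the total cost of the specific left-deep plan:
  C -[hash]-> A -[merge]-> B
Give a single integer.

step 1: scan C: cost=100, card=100
step 2: join A via hash
    card(P join A) = 100*20/(10) = 200
    cost = 100 + 2*20*5 + 100 = 400
step 3: join B via merge
    card(P join B) = 200*100/(50) = 400
    cost = 400 + 200*8 + 100*7 + 200 + 100 = 3000

3000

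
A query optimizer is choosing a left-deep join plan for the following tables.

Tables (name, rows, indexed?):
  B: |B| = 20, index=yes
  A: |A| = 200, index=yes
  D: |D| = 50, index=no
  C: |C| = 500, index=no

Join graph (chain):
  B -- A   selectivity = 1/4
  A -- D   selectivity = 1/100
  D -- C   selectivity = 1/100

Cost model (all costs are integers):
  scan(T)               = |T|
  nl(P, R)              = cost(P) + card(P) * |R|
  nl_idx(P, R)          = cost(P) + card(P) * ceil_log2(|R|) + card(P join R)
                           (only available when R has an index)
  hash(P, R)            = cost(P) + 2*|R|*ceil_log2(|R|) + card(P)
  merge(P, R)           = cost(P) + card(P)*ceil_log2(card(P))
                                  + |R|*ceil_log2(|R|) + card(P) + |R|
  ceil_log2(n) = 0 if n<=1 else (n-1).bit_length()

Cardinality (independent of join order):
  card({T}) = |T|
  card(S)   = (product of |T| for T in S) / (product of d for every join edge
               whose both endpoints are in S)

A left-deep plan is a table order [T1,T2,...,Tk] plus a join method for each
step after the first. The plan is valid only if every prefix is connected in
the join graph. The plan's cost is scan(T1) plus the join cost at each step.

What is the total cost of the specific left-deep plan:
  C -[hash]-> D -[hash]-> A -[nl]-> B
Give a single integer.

15050

step 1: scan C: cost=500, card=500
step 2: join D via hash
    card(P join D) = 500*50/(100) = 250
    cost = 500 + 2*50*6 + 500 = 1600
step 3: join A via hash
    card(P join A) = 250*200/(100) = 500
    cost = 1600 + 2*200*8 + 250 = 5050
step 4: join B via nl
    card(P join B) = 500*20/(4) = 2500
    cost = 5050 + 500*20 = 15050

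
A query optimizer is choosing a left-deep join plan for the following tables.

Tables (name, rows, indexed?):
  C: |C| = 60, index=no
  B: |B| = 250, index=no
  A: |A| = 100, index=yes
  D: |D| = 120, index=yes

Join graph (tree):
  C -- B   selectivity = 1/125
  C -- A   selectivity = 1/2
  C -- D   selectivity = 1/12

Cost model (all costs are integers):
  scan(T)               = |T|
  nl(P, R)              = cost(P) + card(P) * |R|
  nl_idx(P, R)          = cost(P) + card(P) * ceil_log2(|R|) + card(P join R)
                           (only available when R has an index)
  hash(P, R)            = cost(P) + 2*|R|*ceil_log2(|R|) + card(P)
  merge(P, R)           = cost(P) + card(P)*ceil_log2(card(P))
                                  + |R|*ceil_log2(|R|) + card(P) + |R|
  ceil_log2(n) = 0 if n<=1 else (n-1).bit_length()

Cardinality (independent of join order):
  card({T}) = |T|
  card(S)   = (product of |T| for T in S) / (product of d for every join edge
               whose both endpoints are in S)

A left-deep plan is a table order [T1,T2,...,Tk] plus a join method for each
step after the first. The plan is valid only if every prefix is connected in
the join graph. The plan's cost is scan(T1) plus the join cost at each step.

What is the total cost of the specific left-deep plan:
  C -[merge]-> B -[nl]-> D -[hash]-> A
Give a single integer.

19730

step 1: scan C: cost=60, card=60
step 2: join B via merge
    card(P join B) = 60*250/(125) = 120
    cost = 60 + 60*6 + 250*8 + 60 + 250 = 2730
step 3: join D via nl
    card(P join D) = 120*120/(12) = 1200
    cost = 2730 + 120*120 = 17130
step 4: join A via hash
    card(P join A) = 1200*100/(2) = 60000
    cost = 17130 + 2*100*7 + 1200 = 19730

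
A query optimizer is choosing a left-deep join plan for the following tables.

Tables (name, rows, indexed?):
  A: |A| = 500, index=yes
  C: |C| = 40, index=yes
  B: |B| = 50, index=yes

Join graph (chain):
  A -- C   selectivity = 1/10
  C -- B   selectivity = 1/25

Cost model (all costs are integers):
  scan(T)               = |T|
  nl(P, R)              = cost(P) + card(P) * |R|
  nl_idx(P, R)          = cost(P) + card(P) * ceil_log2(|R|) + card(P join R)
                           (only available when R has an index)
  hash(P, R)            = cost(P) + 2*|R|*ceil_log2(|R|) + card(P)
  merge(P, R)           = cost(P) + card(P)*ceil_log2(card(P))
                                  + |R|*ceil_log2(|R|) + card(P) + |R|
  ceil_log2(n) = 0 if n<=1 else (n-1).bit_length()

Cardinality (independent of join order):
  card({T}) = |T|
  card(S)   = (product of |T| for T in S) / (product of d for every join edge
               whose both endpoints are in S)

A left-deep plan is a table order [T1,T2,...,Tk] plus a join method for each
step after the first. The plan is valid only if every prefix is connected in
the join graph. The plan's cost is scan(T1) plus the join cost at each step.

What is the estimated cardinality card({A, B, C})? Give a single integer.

Tables in S: A(500), B(50), C(40)
Edges inside S: A-C(d=10), C-B(d=25)
numerator = 500 * 50 * 40 = 1000000
denominator = 10 * 25 = 250
card(S) = 1000000 / 250 = 4000

4000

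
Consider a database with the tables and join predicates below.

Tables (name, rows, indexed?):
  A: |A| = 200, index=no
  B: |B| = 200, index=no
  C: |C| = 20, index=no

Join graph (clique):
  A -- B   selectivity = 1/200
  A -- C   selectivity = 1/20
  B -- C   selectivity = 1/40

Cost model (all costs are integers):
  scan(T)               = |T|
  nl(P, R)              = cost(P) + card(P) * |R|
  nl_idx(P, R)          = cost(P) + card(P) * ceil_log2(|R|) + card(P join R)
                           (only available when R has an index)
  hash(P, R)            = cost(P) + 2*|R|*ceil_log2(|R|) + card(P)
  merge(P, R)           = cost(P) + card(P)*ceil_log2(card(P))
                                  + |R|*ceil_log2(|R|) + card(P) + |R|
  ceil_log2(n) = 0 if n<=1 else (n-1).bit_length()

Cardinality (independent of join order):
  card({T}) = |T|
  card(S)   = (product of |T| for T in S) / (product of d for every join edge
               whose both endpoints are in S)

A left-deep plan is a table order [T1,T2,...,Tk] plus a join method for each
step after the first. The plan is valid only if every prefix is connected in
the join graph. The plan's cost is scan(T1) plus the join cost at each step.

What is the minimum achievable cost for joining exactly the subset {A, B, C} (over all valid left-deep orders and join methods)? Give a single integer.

3200

Selinger DP over subsets of {A,B,C}:
  {A}: scan cost=200, card=200
  {B}: scan cost=200, card=200
  {C}: scan cost=20, card=20
  {AB}: card=200; try (B,hash)→3600, (A,hash)→3600, (B,merge)→3800, (A,merge)→3800, (B,nl)→40200, (A,nl)→40200; best=3600 via (B,hash)
  {AC}: card=200; try (C,hash)→600, (A,merge)→1940, (C,merge)→2120, (A,hash)→3240, (A,nl)→4020, (C,nl)→4200; best=600 via (C,hash)
  {BC}: card=100; try (C,hash)→600, (B,merge)→1940, (C,merge)→2120, (B,hash)→3240, (B,nl)→4020, (C,nl)→4200; best=600 via (C,hash)
  {ABC}: card=5; try (A,merge)→3200, (A,hash)→3900, (C,hash)→4000, (B,hash)→4000, (B,merge)→4200, (C,merge)→5520 …(+3); best=3200 via (A,merge)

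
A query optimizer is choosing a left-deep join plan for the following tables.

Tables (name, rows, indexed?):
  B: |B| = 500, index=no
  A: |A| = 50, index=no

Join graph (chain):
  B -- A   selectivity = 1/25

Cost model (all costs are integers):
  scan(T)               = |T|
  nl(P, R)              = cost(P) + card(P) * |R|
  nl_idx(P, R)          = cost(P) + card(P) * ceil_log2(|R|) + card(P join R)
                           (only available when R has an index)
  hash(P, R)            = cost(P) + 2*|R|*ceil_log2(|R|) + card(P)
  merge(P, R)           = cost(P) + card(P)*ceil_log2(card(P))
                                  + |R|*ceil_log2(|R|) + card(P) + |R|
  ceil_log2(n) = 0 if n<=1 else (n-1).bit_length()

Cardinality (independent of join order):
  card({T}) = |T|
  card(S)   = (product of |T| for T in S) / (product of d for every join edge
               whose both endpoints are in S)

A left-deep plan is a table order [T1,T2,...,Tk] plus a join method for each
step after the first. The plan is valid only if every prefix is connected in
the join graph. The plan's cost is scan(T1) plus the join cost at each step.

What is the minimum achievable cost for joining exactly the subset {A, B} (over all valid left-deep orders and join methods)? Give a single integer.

Selinger DP over subsets of {A,B}:
  {B}: scan cost=500, card=500
  {A}: scan cost=50, card=50
  {AB}: card=1000; try (A,hash)→1600, (B,merge)→5400, (A,merge)→5850, (B,hash)→9100, (B,nl)→25050, (A,nl)→25500; best=1600 via (A,hash)

1600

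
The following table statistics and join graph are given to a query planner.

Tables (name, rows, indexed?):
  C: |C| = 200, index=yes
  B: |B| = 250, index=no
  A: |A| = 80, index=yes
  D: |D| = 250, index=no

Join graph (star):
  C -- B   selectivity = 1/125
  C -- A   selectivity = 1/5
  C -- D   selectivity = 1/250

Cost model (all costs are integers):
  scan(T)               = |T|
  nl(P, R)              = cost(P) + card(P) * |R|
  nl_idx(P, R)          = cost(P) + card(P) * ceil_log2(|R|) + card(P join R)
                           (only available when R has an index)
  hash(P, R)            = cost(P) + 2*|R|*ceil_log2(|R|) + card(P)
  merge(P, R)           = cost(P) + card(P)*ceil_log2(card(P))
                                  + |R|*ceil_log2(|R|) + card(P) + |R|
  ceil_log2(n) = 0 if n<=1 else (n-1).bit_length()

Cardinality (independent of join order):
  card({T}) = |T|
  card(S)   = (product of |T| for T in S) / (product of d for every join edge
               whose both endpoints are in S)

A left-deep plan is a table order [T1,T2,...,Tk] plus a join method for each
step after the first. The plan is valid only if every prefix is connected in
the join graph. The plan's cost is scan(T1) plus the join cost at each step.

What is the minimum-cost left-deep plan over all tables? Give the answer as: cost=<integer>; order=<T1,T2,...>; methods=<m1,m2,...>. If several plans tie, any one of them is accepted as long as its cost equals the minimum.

cost=8020; order=D,C,B,A; methods=nl_idx,merge,hash

Selinger DP (subsets sized 1..n):
  {C}: scan cost=200, card=200
  {B}: scan cost=250, card=250
  {A}: scan cost=80, card=80
  {D}: scan cost=250, card=250
  {BC}: card=400; try (C,nl_idx)→2650, (C,hash)→3700, (B,merge)→4250, (C,merge)→4300, (B,hash)→4400, (B,nl)→50200 …(+1); best=2650 via (C,nl_idx)
  {AC}: card=3200; try (A,hash)→1520, (C,merge)→2520, (A,merge)→2640, (C,hash)→3360, (C,nl_idx)→3920, (A,nl_idx)→4800 …(+2); best=1520 via (A,hash)
  {CD}: card=200; try (C,nl_idx)→2450, (C,hash)→3700, (D,merge)→4250, (C,merge)→4300, (D,hash)→4400, (D,nl)→50200 …(+1); best=2450 via (C,nl_idx)
  {ABC}: card=6400; try (A,hash)→4170, (A,merge)→7290, (B,hash)→8720, (A,nl_idx)→11850, (A,nl)→34650, (B,merge)→45370 …(+1); best=4170 via (A,hash)
  {BCD}: card=400; try (B,merge)→6500, (B,hash)→6650, (D,hash)→7050, (D,merge)→8900, (B,nl)→52450, (D,nl)→102650; best=6500 via (B,merge)
  {ACD}: card=3200; try (A,hash)→3770, (A,merge)→4890, (A,nl_idx)→7050, (D,hash)→8720, (A,nl)→18450, (D,merge)→45370 …(+1); best=3770 via (A,hash)
  {ABCD}: card=6400; try (A,hash)→8020, (B,hash)→10970, (A,merge)→11140, (D,hash)→14570, (A,nl_idx)→15700, (A,nl)→38500 …(+4); best=8020 via (A,hash)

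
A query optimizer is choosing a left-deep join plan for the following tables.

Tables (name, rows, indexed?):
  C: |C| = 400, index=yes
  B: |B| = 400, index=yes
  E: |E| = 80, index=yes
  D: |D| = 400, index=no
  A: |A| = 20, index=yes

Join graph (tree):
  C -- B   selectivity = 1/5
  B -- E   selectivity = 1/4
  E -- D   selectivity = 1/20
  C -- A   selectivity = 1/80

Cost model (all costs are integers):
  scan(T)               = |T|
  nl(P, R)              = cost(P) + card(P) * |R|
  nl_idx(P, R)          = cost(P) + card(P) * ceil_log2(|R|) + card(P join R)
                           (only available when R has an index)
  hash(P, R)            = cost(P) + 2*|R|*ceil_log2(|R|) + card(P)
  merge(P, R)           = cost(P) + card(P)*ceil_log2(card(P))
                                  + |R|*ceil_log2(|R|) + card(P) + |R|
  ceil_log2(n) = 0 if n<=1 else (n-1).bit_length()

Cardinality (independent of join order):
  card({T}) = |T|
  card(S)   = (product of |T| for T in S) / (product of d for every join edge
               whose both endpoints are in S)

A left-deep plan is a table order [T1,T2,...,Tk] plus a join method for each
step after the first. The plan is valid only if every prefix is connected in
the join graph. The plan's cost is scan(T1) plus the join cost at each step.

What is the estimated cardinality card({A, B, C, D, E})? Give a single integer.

Tables in S: A(20), B(400), C(400), D(400), E(80)
Edges inside S: C-B(d=5), B-E(d=4), E-D(d=20), C-A(d=80)
numerator = 20 * 400 * 400 * 400 * 80 = 102400000000
denominator = 5 * 4 * 20 * 80 = 32000
card(S) = 102400000000 / 32000 = 3200000

3200000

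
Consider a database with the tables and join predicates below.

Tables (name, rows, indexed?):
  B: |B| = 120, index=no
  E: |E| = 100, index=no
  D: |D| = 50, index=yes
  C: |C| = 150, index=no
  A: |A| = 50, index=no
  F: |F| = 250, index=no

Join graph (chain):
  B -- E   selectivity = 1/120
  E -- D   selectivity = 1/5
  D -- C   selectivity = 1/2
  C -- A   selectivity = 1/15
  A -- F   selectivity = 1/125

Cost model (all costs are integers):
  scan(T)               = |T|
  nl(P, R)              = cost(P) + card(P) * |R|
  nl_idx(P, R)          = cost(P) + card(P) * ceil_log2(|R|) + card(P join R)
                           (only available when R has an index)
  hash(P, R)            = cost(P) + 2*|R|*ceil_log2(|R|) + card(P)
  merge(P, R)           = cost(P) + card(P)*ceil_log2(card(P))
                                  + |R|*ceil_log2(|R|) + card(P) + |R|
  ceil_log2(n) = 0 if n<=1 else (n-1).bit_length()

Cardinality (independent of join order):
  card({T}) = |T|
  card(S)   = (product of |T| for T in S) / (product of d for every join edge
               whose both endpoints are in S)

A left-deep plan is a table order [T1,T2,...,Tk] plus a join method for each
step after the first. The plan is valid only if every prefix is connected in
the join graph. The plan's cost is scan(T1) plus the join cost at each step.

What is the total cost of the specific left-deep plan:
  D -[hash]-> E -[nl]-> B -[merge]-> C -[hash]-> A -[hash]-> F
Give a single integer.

step 1: scan D: cost=50, card=50
step 2: join E via hash
    card(P join E) = 50*100/(5) = 1000
    cost = 50 + 2*100*7 + 50 = 1500
step 3: join B via nl
    card(P join B) = 1000*120/(120) = 1000
    cost = 1500 + 1000*120 = 121500
step 4: join C via merge
    card(P join C) = 1000*150/(2) = 75000
    cost = 121500 + 1000*10 + 150*8 + 1000 + 150 = 133850
step 5: join A via hash
    card(P join A) = 75000*50/(15) = 250000
    cost = 133850 + 2*50*6 + 75000 = 209450
step 6: join F via hash
    card(P join F) = 250000*250/(125) = 500000
    cost = 209450 + 2*250*8 + 250000 = 463450

463450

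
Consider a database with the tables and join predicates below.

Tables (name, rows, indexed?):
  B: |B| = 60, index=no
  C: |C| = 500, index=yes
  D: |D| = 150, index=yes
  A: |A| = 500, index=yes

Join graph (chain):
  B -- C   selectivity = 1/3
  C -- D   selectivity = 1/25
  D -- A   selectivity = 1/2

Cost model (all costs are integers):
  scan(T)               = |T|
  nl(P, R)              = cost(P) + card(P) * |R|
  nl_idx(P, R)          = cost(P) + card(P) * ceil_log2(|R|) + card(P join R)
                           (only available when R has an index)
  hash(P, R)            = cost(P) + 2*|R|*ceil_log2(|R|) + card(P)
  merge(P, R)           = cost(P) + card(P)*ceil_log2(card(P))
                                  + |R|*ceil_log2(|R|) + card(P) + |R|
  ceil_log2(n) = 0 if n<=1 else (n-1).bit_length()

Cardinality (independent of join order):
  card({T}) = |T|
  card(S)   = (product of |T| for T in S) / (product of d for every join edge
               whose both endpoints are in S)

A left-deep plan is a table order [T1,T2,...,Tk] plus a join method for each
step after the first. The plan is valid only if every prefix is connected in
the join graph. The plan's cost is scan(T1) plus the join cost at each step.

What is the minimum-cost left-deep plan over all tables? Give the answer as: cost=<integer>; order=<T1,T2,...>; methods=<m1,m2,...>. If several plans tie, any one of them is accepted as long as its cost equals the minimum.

Selinger DP (subsets sized 1..n):
  {B}: scan cost=60, card=60
  {C}: scan cost=500, card=500
  {D}: scan cost=150, card=150
  {A}: scan cost=500, card=500
  {BC}: card=10000; try (B,hash)→1720, (C,merge)→5480, (B,merge)→5920, (C,hash)→9120, (C,nl_idx)→10600, (C,nl)→30060 …(+1); best=1720 via (B,hash)
  {CD}: card=3000; try (D,hash)→3400, (C,nl_idx)→4500, (C,merge)→6500, (D,merge)→6850, (D,nl_idx)→7500, (C,hash)→9300 …(+2); best=3400 via (D,hash)
  {AD}: card=37500; try (D,hash)→3400, (A,merge)→6500, (D,merge)→6850, (A,hash)→9300, (A,nl_idx)→39000, (D,nl_idx)→42000 …(+2); best=3400 via (D,hash)
  {BCD}: card=60000; try (B,hash)→7120, (D,hash)→14120, (B,merge)→42820, (D,nl_idx)→141720, (D,merge)→153070, (B,nl)→183400 …(+1); best=7120 via (B,hash)
  {ACD}: card=750000; try (A,hash)→15400, (A,merge)→47400, (C,hash)→49900, (C,merge)→645900, (A,nl_idx)→780400, (C,nl_idx)→1090900 …(+2); best=15400 via (A,hash)
  {ABCD}: card=15000000; try (A,hash)→76120, (B,hash)→766120, (A,merge)→1032120, (A,nl_idx)→15547120, (B,merge)→15765820, (A,nl)→30007120 …(+1); best=76120 via (A,hash)

cost=76120; order=C,D,B,A; methods=hash,hash,hash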